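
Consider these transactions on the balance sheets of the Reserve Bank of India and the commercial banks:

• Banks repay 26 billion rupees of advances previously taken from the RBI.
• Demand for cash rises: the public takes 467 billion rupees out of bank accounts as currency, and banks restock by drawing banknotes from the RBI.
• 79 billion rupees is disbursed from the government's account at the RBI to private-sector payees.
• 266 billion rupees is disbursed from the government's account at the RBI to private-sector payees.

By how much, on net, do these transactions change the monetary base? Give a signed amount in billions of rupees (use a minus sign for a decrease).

+319 billion

Discount-window repayment 26 billion rupees: RBI balance sheet contracts → −26B.
Currency withdrawal 467 billion rupees: just a shift between currency and reserves — both are base money → 0.
Government spending 79 billion rupees: a non-base liability converts back to reserves → +79B.
Government spending 266 billion rupees: a non-base liability converts back to reserves → +266B.
Net: −26 + 0 + 79 + 266 = +319 billion.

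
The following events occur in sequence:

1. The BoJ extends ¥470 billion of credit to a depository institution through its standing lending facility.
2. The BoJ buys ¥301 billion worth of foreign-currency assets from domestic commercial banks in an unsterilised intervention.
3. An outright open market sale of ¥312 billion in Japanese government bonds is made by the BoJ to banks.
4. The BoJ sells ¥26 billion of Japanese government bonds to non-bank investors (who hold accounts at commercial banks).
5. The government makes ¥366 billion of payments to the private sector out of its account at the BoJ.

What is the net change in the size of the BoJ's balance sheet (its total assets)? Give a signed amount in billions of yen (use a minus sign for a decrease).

+¥433 billion

BoJ balance sheet:
  Assets:      Securities −¥338B, Loans to banks +¥470B, Foreign assets +¥301B
  Liabilities: Bank reserves +¥799B, Government deposits −¥366B
Commercial banking system:
  Assets:      Reserves at CB +¥799B, Securities +¥312B, Foreign assets −¥301B
  Liabilities: Checkable deposits +¥340B, Borrowings from CB +¥470B
Change in total BoJ assets = +¥433 billion.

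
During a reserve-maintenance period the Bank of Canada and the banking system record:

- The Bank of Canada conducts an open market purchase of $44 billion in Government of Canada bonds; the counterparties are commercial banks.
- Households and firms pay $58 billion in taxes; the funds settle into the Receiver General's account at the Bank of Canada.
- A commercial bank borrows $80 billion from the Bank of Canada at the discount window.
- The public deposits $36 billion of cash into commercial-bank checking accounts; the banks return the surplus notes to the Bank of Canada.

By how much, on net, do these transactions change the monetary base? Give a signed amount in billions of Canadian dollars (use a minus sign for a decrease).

OMO purchase (from banks) $44 billion: Bank of Canada balance sheet expands → +$44B.
Government account inflow $58 billion: reserves shift to a non-base liability → −$58B.
Discount-window loan $80 billion: Bank of Canada balance sheet expands → +$80B.
Currency deposit $36 billion: just a shift between currency and reserves — both are base money → 0.
Net: 44 − 58 + 80 + 0 = +$66 billion.

+$66 billion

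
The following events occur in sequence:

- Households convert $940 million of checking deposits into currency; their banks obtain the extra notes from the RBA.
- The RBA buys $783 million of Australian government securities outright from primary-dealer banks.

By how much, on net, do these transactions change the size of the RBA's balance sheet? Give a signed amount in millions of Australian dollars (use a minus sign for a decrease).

RBA balance sheet:
  Assets:      Securities +$783M
  Liabilities: Bank reserves −$157M, Currency in circulation +$940M
Commercial banking system:
  Assets:      Reserves at CB −$157M, Securities −$783M
  Liabilities: Checkable deposits −$940M
Change in total RBA assets = +$783 million.

+$783 million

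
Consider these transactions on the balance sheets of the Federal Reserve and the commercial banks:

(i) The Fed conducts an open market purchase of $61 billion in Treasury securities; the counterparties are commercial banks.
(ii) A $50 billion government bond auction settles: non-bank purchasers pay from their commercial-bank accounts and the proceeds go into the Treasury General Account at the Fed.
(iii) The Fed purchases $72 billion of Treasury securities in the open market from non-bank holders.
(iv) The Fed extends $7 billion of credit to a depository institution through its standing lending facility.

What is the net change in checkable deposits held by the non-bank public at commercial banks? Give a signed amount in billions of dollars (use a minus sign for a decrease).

OMO purchase (from banks) $61 billion: the counterparty is a bank, so public deposits are unchanged → 0.
Government account inflow $50 billion: non-bank counterparties' bank balances fall → −$50B.
Asset purchase (from non-banks) $72 billion: non-bank counterparties' bank balances rise → +$72B.
Discount-window loan $7 billion: the counterparty is a bank, so public deposits are unchanged → 0.
Net: 0 − 50 + 72 + 0 = +$22 billion.

+$22 billion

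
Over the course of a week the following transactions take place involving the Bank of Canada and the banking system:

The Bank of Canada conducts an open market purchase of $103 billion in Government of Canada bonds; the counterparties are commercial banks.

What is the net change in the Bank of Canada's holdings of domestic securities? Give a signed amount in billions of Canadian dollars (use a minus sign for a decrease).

OMO purchase (from banks) $103 billion: securities added to the Bank of Canada's portfolio → +$103B.

+$103 billion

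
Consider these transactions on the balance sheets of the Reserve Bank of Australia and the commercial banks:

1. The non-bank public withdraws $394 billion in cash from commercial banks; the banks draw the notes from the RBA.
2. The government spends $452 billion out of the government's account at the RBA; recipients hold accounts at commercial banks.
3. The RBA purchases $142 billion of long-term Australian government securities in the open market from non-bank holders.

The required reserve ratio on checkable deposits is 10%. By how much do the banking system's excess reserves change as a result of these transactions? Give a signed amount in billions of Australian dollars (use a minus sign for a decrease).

Currency withdrawal $394 billion: reserves −$394B, deposits −$394B.
Government spending $452 billion: reserves +$452B, deposits +$452B.
Asset purchase (from non-banks) $142 billion: reserves +$142B, deposits +$142B.
Totals: Δreserves = +$200B, Δdeposits = +$200B.
Δrequired reserves = 10% × +$200B = +$20B.
Δexcess reserves = Δreserves − Δrequired = +$200B − (+$20B) = +$180 billion.

+$180 billion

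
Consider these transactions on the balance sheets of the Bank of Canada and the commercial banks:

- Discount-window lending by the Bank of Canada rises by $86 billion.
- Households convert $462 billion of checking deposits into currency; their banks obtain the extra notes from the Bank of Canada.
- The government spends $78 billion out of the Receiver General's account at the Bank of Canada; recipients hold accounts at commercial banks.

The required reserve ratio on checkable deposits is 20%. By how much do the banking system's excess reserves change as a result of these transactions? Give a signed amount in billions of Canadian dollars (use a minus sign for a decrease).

Discount-window loan $86 billion: reserves +$86B, deposits 0.
Currency withdrawal $462 billion: reserves −$462B, deposits −$462B.
Government spending $78 billion: reserves +$78B, deposits +$78B.
Totals: Δreserves = −$298B, Δdeposits = −$384B.
Δrequired reserves = 20% × −$384B = −$76.8B.
Δexcess reserves = Δreserves − Δrequired = −$298B − (−$76.8B) = -$221.2 billion.

-$221.2 billion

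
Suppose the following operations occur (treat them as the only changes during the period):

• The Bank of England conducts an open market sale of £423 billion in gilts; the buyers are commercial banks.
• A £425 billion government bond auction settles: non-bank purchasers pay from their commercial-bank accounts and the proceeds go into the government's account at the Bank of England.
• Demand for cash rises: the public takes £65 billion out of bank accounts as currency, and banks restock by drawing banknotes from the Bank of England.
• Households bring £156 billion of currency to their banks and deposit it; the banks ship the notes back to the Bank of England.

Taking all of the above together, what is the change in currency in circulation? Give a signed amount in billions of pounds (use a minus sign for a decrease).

-£91 billion

Bank of England balance sheet:
  Assets:      Securities −£423B
  Liabilities: Bank reserves −£757B, Currency in circulation −£91B, Government deposits +£425B
Commercial banking system:
  Assets:      Reserves at CB −£757B, Securities +£423B
  Liabilities: Checkable deposits −£334B
So the change in currency in circulation is -£91 billion.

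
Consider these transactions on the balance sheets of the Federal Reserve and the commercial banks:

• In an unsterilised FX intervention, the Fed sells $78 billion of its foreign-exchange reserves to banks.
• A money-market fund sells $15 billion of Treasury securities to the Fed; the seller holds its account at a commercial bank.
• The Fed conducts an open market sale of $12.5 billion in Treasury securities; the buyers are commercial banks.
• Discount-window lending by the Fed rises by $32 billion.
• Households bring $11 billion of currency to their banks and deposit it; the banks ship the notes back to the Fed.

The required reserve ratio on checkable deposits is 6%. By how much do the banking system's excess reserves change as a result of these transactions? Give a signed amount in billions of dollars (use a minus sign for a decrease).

FX sale $78 billion: reserves −$78B, deposits 0.
Asset purchase (from non-banks) $15 billion: reserves +$15B, deposits +$15B.
OMO sale (to banks) $12.5 billion: reserves −$12.5B, deposits 0.
Discount-window loan $32 billion: reserves +$32B, deposits 0.
Currency deposit $11 billion: reserves +$11B, deposits +$11B.
Totals: Δreserves = −$32.5B, Δdeposits = +$26B.
Δrequired reserves = 6% × +$26B = +$1.56B.
Δexcess reserves = Δreserves − Δrequired = −$32.5B − (+$1.56B) = -$34.06 billion.

-$34.06 billion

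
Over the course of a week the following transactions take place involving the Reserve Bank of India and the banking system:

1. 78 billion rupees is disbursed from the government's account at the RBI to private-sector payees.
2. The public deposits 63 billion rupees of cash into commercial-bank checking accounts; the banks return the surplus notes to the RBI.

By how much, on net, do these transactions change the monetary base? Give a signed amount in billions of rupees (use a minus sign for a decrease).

Government spending 78 billion rupees: a non-base liability converts back to reserves → +78B.
Currency deposit 63 billion rupees: just a shift between currency and reserves — both are base money → 0.
Net: 78 + 0 = +78 billion.

+78 billion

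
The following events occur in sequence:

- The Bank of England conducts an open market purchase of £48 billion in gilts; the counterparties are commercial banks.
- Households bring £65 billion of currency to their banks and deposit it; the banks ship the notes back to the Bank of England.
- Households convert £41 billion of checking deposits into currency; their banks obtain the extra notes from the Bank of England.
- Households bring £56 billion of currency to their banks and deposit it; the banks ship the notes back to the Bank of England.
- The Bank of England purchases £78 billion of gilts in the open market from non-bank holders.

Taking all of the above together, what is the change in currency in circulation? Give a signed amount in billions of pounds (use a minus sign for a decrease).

-£80 billion

Bank of England balance sheet:
  Assets:      Securities +£126B
  Liabilities: Bank reserves +£206B, Currency in circulation −£80B
So the change in currency in circulation is -£80 billion.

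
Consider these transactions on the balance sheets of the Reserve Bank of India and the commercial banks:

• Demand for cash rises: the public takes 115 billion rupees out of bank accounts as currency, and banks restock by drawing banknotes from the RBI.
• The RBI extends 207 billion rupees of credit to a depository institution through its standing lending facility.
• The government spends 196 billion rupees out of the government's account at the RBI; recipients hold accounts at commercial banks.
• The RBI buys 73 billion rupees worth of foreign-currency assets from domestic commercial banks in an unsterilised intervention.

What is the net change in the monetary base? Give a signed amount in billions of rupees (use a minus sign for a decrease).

+476 billion

Currency withdrawal 115 billion rupees: just a shift between currency and reserves — both are base money → 0.
Discount-window loan 207 billion rupees: RBI balance sheet expands → +207B.
Government spending 196 billion rupees: a non-base liability converts back to reserves → +196B.
FX purchase 73 billion rupees: RBI balance sheet expands → +73B.
Net: 0 + 207 + 196 + 73 = +476 billion.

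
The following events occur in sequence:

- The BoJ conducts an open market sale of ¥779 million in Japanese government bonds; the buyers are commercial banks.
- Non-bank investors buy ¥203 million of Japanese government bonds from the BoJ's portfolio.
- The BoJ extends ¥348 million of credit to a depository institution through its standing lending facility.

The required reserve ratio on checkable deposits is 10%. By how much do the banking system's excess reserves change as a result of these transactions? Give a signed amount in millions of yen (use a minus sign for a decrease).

-¥613.7 million

OMO sale (to banks) ¥779 million: reserves −¥779M, deposits 0.
Asset sale (to non-banks) ¥203 million: reserves −¥203M, deposits −¥203M.
Discount-window loan ¥348 million: reserves +¥348M, deposits 0.
Totals: Δreserves = −¥634M, Δdeposits = −¥203M.
Δrequired reserves = 10% × −¥203M = −¥20.3M.
Δexcess reserves = Δreserves − Δrequired = −¥634M − (−¥20.3M) = -¥613.7 million.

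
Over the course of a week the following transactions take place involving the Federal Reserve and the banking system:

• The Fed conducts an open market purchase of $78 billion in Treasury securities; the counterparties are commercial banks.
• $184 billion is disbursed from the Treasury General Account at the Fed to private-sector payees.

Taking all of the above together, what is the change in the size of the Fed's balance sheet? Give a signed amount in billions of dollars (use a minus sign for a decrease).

Fed balance sheet:
  Assets:      Securities +$78B
  Liabilities: Bank reserves +$262B, Government deposits −$184B
Commercial banking system:
  Assets:      Reserves at CB +$262B, Securities −$78B
  Liabilities: Checkable deposits +$184B
Change in total Fed assets = +$78 billion.

+$78 billion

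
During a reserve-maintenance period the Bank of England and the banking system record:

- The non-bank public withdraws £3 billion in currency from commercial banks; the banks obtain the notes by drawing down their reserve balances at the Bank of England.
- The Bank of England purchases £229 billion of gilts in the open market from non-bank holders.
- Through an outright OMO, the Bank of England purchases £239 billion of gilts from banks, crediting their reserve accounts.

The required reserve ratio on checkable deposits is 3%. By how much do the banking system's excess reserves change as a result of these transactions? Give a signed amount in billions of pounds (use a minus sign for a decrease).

+£458.22 billion

Currency withdrawal £3 billion: reserves −£3B, deposits −£3B.
Asset purchase (from non-banks) £229 billion: reserves +£229B, deposits +£229B.
OMO purchase (from banks) £239 billion: reserves +£239B, deposits 0.
Totals: Δreserves = +£465B, Δdeposits = +£226B.
Δrequired reserves = 3% × +£226B = +£6.78B.
Δexcess reserves = Δreserves − Δrequired = +£465B − (+£6.78B) = +£458.22 billion.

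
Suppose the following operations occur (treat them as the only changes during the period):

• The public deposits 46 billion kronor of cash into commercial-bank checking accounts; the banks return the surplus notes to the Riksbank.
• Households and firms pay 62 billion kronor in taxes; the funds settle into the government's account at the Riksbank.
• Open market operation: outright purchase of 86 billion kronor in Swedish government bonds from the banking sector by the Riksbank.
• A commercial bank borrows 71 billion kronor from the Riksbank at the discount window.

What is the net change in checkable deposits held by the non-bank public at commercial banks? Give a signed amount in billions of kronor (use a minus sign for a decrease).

-16 billion

Currency deposit 46 billion kronor: non-bank counterparties' bank balances rise → +46B.
Government account inflow 62 billion kronor: non-bank counterparties' bank balances fall → −62B.
OMO purchase (from banks) 86 billion kronor: the counterparty is a bank, so public deposits are unchanged → 0.
Discount-window loan 71 billion kronor: the counterparty is a bank, so public deposits are unchanged → 0.
Net: 46 − 62 + 0 + 0 = -16 billion.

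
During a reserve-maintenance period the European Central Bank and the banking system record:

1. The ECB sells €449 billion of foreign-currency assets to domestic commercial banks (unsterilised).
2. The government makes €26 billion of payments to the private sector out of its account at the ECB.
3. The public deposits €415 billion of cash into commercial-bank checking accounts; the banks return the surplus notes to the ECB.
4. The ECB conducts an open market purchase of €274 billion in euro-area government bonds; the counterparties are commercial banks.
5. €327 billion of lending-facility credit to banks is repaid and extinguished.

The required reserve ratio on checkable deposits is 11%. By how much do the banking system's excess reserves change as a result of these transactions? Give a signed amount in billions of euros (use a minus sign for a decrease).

FX sale €449 billion: reserves −€449B, deposits 0.
Government spending €26 billion: reserves +€26B, deposits +€26B.
Currency deposit €415 billion: reserves +€415B, deposits +€415B.
OMO purchase (from banks) €274 billion: reserves +€274B, deposits 0.
Discount-window repayment €327 billion: reserves −€327B, deposits 0.
Totals: Δreserves = −€61B, Δdeposits = +€441B.
Δrequired reserves = 11% × +€441B = +€48.51B.
Δexcess reserves = Δreserves − Δrequired = −€61B − (+€48.51B) = -€109.51 billion.

-€109.51 billion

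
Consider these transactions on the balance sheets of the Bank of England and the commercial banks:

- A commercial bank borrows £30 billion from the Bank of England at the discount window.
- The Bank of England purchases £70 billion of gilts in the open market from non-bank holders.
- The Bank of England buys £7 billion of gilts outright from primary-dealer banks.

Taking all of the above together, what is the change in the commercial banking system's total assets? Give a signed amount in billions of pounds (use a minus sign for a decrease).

+£100 billion

Bank of England balance sheet:
  Assets:      Securities +£77B, Loans to banks +£30B
  Liabilities: Bank reserves +£107B
Commercial banking system:
  Assets:      Reserves at CB +£107B, Securities −£7B
  Liabilities: Checkable deposits +£70B, Borrowings from CB +£30B
Change in total bank assets = +£100 billion.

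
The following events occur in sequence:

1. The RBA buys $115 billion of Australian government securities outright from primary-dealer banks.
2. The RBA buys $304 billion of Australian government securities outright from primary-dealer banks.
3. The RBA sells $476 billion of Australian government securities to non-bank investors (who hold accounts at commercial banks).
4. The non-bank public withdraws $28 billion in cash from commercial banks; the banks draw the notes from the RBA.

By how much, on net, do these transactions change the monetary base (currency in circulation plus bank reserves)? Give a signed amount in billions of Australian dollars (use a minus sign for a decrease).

-$57 billion

RBA balance sheet:
  Assets:      Securities −$57B
  Liabilities: Bank reserves −$85B, Currency in circulation +$28B
Commercial banking system:
  Assets:      Reserves at CB −$85B, Securities −$419B
  Liabilities: Checkable deposits −$504B
Monetary base = currency + reserves: +$28B + (−$85B) = -$57 billion.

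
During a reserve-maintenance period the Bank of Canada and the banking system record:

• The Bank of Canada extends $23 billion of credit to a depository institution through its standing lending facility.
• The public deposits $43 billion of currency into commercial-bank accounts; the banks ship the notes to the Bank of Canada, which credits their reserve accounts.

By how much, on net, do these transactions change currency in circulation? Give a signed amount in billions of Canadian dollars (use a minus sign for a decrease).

-$43 billion

Discount-window loan $23 billion: no currency enters or leaves circulation → 0.
Currency deposit $43 billion: notes return to the central bank → −$43B.
Net: 0 − 43 = -$43 billion.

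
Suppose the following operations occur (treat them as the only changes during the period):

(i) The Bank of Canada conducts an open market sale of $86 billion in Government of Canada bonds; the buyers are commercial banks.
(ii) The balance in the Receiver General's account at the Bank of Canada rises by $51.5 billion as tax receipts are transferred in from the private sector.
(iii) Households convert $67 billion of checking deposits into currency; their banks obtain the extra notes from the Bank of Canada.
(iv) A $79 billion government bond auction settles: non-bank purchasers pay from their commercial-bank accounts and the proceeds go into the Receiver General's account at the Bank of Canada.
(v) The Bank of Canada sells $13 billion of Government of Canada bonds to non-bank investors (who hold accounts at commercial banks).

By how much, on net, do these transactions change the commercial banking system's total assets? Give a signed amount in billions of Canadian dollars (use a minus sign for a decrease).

OMO sale (to banks) $86 billion: just an asset swap on bank balance sheets → 0.
Government account inflow $51.5 billion: bank balance sheets shrink → −$51.5B.
Currency withdrawal $67 billion: bank balance sheets shrink → −$67B.
Government account inflow $79 billion: bank balance sheets shrink → −$79B.
Asset sale (to non-banks) $13 billion: bank balance sheets shrink → −$13B.
Net: 0 − 51.5 − 67 − 79 − 13 = -$210.5 billion.

-$210.5 billion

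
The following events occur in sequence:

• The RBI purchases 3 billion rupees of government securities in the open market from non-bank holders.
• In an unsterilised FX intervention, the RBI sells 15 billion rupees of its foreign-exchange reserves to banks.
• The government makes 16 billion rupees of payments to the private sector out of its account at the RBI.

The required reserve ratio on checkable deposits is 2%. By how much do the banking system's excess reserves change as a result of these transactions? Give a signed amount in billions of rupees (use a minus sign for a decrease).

Asset purchase (from non-banks) 3 billion rupees: reserves +3B, deposits +3B.
FX sale 15 billion rupees: reserves −15B, deposits 0.
Government spending 16 billion rupees: reserves +16B, deposits +16B.
Totals: Δreserves = +4B, Δdeposits = +19B.
Δrequired reserves = 2% × +19B = +0.38B.
Δexcess reserves = Δreserves − Δrequired = +4B − (+0.38B) = +3.62 billion.

+3.62 billion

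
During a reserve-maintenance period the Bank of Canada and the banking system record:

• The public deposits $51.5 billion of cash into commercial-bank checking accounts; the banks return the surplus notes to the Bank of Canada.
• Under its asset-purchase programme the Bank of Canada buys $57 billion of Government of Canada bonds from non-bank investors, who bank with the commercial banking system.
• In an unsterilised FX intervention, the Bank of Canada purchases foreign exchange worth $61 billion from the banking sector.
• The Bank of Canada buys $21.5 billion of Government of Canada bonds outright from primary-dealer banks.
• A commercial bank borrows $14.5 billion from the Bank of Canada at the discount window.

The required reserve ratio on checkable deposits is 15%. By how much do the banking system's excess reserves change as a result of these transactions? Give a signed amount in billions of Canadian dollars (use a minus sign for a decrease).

+$189.225 billion

Currency deposit $51.5 billion: reserves +$51.5B, deposits +$51.5B.
Asset purchase (from non-banks) $57 billion: reserves +$57B, deposits +$57B.
FX purchase $61 billion: reserves +$61B, deposits 0.
OMO purchase (from banks) $21.5 billion: reserves +$21.5B, deposits 0.
Discount-window loan $14.5 billion: reserves +$14.5B, deposits 0.
Totals: Δreserves = +$205.5B, Δdeposits = +$108.5B.
Δrequired reserves = 15% × +$108.5B = +$16.275B.
Δexcess reserves = Δreserves − Δrequired = +$205.5B − (+$16.275B) = +$189.225 billion.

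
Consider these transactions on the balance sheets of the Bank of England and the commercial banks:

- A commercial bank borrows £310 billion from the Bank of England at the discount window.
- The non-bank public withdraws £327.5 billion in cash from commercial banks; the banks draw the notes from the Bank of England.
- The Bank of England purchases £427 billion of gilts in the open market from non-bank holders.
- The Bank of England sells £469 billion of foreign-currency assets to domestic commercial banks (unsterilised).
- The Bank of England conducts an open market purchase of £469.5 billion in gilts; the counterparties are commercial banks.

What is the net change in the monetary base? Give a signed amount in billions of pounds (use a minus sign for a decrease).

Discount-window loan £310 billion: Bank of England balance sheet expands → +£310B.
Currency withdrawal £327.5 billion: just a shift between currency and reserves — both are base money → 0.
Asset purchase (from non-banks) £427 billion: Bank of England balance sheet expands → +£427B.
FX sale £469 billion: Bank of England balance sheet contracts → −£469B.
OMO purchase (from banks) £469.5 billion: Bank of England balance sheet expands → +£469.5B.
Net: 310 + 0 + 427 − 469 + 469.5 = +£737.5 billion.

+£737.5 billion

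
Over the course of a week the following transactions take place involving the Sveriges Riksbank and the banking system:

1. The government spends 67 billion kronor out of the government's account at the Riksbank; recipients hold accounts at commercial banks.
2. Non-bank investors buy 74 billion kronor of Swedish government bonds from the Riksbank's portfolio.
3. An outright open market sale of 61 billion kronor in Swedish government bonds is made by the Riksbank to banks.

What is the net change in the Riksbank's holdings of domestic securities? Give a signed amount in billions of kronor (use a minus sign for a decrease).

Government spending 67 billion kronor: the Riksbank's securities portfolio is untouched → 0.
Asset sale (to non-banks) 74 billion kronor: securities removed from the Riksbank's portfolio → −74B.
OMO sale (to banks) 61 billion kronor: securities removed from the Riksbank's portfolio → −61B.
Net: 0 − 74 − 61 = -135 billion.

-135 billion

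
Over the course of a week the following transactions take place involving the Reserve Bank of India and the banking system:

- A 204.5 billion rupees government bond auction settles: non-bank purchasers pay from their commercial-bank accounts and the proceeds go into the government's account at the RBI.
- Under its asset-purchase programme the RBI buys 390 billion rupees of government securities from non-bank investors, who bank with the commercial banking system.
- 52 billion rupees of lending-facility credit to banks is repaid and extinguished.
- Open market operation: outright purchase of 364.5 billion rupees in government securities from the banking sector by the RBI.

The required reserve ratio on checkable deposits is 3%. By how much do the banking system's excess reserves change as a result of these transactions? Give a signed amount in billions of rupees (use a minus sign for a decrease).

+492.435 billion

Government account inflow 204.5 billion rupees: reserves −204.5B, deposits −204.5B.
Asset purchase (from non-banks) 390 billion rupees: reserves +390B, deposits +390B.
Discount-window repayment 52 billion rupees: reserves −52B, deposits 0.
OMO purchase (from banks) 364.5 billion rupees: reserves +364.5B, deposits 0.
Totals: Δreserves = +498B, Δdeposits = +185.5B.
Δrequired reserves = 3% × +185.5B = +5.565B.
Δexcess reserves = Δreserves − Δrequired = +498B − (+5.565B) = +492.435 billion.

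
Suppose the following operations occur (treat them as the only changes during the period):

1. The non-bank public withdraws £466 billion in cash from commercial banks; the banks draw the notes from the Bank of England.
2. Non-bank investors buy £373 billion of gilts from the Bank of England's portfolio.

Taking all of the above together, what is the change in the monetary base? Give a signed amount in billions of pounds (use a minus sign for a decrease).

Bank of England balance sheet:
  Assets:      Securities −£373B
  Liabilities: Bank reserves −£839B, Currency in circulation +£466B
Monetary base = currency + reserves: +£466B + (−£839B) = -£373 billion.

-£373 billion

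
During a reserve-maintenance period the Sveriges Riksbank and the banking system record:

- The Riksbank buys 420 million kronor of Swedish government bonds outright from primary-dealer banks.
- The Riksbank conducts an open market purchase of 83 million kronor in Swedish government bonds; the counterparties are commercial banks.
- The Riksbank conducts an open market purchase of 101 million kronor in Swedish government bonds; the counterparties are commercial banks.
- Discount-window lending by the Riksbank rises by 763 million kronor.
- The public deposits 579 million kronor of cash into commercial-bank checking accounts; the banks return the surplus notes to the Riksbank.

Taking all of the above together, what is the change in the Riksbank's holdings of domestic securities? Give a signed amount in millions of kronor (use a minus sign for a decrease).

+604 million

Riksbank balance sheet:
  Assets:      Securities +604M, Loans to banks +763M
  Liabilities: Bank reserves +1946M, Currency in circulation −579M
So the change in the Riksbank's holdings of domestic securities is +604 million.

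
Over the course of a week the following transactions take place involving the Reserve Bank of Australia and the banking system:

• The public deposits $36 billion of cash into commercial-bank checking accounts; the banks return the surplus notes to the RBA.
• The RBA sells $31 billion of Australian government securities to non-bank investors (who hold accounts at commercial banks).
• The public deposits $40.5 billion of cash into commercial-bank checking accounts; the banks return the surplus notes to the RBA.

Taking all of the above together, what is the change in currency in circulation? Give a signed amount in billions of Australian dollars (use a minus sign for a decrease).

Currency deposit $36 billion: notes return to the central bank → −$36B.
Asset sale (to non-banks) $31 billion: no currency enters or leaves circulation → 0.
Currency deposit $40.5 billion: notes return to the central bank → −$40.5B.
Net: −36 + 0 − 40.5 = -$76.5 billion.

-$76.5 billion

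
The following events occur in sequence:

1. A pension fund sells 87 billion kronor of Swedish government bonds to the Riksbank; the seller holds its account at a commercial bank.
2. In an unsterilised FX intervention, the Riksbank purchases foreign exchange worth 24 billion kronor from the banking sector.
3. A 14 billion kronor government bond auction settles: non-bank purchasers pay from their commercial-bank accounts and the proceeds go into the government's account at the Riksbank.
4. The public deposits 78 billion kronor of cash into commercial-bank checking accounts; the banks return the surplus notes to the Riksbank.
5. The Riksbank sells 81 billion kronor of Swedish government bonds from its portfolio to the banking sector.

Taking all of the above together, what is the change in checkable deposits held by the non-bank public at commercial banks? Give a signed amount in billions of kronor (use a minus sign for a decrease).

Asset purchase (from non-banks) 87 billion kronor: non-bank counterparties' bank balances rise → +87B.
FX purchase 24 billion kronor: the counterparty is a bank, so public deposits are unchanged → 0.
Government account inflow 14 billion kronor: non-bank counterparties' bank balances fall → −14B.
Currency deposit 78 billion kronor: non-bank counterparties' bank balances rise → +78B.
OMO sale (to banks) 81 billion kronor: the counterparty is a bank, so public deposits are unchanged → 0.
Net: 87 + 0 − 14 + 78 + 0 = +151 billion.

+151 billion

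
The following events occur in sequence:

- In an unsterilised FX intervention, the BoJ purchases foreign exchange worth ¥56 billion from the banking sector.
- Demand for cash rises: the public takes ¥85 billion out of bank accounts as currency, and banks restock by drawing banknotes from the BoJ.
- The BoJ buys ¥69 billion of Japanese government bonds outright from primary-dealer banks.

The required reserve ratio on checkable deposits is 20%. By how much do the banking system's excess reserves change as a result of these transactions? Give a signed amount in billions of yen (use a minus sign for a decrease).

+¥57 billion

FX purchase ¥56 billion: reserves +¥56B, deposits 0.
Currency withdrawal ¥85 billion: reserves −¥85B, deposits −¥85B.
OMO purchase (from banks) ¥69 billion: reserves +¥69B, deposits 0.
Totals: Δreserves = +¥40B, Δdeposits = −¥85B.
Δrequired reserves = 20% × −¥85B = −¥17B.
Δexcess reserves = Δreserves − Δrequired = +¥40B − (−¥17B) = +¥57 billion.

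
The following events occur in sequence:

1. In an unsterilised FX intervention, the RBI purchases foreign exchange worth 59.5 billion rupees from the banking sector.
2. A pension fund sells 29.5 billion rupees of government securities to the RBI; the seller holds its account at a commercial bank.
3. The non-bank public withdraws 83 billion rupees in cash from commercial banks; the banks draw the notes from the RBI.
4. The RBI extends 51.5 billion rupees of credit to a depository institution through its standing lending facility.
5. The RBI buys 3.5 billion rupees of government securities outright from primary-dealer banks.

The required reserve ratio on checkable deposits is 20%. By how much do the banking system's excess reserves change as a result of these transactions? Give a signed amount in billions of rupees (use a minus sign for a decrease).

+71.7 billion

FX purchase 59.5 billion rupees: reserves +59.5B, deposits 0.
Asset purchase (from non-banks) 29.5 billion rupees: reserves +29.5B, deposits +29.5B.
Currency withdrawal 83 billion rupees: reserves −83B, deposits −83B.
Discount-window loan 51.5 billion rupees: reserves +51.5B, deposits 0.
OMO purchase (from banks) 3.5 billion rupees: reserves +3.5B, deposits 0.
Totals: Δreserves = +61B, Δdeposits = −53.5B.
Δrequired reserves = 20% × −53.5B = −10.7B.
Δexcess reserves = Δreserves − Δrequired = +61B − (−10.7B) = +71.7 billion.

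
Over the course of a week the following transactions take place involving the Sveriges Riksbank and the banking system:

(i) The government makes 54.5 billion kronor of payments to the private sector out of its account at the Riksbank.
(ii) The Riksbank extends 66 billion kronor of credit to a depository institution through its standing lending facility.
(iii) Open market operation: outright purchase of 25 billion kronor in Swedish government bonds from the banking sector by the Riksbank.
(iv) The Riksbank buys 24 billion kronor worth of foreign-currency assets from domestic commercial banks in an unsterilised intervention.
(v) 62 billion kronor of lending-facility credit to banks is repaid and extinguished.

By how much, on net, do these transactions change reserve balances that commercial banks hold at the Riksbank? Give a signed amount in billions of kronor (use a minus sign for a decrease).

+107.5 billion

Government spending 54.5 billion kronor: government payments flow into bank reserve accounts → +54.5B.
Discount-window loan 66 billion kronor: the loan is credited to the bank's reserve account → +66B.
OMO purchase (from banks) 25 billion kronor: the Riksbank pays by crediting reserve accounts → +25B.
FX purchase 24 billion kronor: the Riksbank pays by crediting reserve accounts → +24B.
Discount-window repayment 62 billion kronor: repayment is debited from reserves → −62B.
Net: 54.5 + 66 + 25 + 24 − 62 = +107.5 billion.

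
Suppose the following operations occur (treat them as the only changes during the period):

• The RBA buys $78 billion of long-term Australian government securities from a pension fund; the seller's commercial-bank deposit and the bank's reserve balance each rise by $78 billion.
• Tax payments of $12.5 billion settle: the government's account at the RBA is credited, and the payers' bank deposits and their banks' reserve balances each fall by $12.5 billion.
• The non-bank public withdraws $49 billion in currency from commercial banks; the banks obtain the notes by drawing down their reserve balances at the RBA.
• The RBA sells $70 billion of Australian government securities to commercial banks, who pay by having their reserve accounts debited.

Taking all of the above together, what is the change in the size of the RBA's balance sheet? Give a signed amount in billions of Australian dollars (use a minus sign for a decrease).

RBA balance sheet:
  Assets:      Securities +$8B
  Liabilities: Bank reserves −$53.5B, Currency in circulation +$49B, Government deposits +$12.5B
Change in total RBA assets = +$8 billion.

+$8 billion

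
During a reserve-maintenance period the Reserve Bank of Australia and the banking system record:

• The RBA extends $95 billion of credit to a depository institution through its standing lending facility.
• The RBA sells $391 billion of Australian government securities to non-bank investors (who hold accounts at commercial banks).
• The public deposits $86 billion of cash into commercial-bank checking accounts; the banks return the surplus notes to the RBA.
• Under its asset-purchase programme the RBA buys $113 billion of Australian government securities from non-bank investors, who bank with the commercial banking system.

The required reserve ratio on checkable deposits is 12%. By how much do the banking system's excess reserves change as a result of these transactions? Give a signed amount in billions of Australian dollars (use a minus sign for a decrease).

-$73.96 billion

Discount-window loan $95 billion: reserves +$95B, deposits 0.
Asset sale (to non-banks) $391 billion: reserves −$391B, deposits −$391B.
Currency deposit $86 billion: reserves +$86B, deposits +$86B.
Asset purchase (from non-banks) $113 billion: reserves +$113B, deposits +$113B.
Totals: Δreserves = −$97B, Δdeposits = −$192B.
Δrequired reserves = 12% × −$192B = −$23.04B.
Δexcess reserves = Δreserves − Δrequired = −$97B − (−$23.04B) = -$73.96 billion.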